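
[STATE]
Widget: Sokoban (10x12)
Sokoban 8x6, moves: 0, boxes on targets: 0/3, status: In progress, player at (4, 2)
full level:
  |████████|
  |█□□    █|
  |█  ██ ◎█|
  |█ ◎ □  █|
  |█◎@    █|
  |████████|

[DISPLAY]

████████  
█□□    █  
█  ██ ◎█  
█ ◎ □  █  
█◎@    █  
████████  
Moves: 0  
          
          
          
          
          


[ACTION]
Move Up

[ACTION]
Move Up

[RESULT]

████████  
█□□    █  
█ @██ ◎█  
█ ◎ □  █  
█◎     █  
████████  
Moves: 2  
          
          
          
          
          


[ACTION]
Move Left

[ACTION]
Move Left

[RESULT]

████████  
█□□    █  
█@ ██ ◎█  
█ ◎ □  █  
█◎     █  
████████  
Moves: 3  
          
          
          
          
          


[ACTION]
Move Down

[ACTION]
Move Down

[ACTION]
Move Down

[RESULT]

████████  
█□□    █  
█  ██ ◎█  
█ ◎ □  █  
█+     █  
████████  
Moves: 5  
          
          
          
          
          


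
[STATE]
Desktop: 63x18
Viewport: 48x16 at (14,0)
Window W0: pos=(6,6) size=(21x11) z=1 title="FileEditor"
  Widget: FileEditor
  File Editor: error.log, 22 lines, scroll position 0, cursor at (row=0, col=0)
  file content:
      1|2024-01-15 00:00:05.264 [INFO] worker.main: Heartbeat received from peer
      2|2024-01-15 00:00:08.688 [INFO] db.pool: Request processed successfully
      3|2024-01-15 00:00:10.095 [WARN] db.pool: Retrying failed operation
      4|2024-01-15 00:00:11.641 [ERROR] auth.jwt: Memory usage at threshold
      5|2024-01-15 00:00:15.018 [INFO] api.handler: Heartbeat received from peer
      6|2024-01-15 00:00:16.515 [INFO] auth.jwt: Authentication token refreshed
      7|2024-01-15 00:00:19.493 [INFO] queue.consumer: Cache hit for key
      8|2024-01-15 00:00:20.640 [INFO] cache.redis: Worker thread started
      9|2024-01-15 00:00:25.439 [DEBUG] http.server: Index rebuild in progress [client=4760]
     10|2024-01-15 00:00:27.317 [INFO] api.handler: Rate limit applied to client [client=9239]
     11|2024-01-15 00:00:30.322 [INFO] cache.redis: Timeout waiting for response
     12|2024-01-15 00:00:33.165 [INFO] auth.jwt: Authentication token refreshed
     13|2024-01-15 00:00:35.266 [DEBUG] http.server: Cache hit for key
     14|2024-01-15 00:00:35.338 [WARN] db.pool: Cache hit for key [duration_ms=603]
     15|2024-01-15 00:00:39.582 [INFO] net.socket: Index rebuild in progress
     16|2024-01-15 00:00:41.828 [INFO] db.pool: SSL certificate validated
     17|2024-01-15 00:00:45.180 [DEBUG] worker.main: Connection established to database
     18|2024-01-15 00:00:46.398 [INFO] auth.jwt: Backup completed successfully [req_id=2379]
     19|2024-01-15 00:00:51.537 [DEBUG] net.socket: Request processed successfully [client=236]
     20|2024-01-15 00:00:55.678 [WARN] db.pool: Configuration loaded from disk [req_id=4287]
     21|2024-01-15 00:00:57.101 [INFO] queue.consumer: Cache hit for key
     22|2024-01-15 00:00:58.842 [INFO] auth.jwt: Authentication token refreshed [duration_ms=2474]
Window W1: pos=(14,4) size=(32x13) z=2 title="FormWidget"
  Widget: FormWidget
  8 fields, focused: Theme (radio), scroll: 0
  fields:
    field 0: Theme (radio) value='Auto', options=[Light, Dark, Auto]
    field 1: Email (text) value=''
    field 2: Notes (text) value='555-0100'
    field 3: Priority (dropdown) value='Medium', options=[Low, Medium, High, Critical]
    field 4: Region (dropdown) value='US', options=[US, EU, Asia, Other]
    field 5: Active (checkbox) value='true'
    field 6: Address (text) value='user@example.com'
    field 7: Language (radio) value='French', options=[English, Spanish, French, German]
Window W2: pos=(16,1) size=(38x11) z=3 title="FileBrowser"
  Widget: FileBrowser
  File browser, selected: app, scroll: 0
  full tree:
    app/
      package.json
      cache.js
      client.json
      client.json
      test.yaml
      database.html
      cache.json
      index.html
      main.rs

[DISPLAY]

                                                
  ┏━━━━━━━━━━━━━━━━━━━━━━━━━━━━━━━━━━━━┓        
  ┃ FileBrowser                        ┃        
  ┠────────────────────────────────────┨        
┏━┃> [-] app/                          ┃        
┃ ┃    package.json                    ┃        
┠─┃    cache.js                        ┃        
┃>┃    client.json                     ┃        
┃ ┃    client.json                     ┃        
┃ ┃    test.yaml                       ┃        
┃ ┃    database.html                   ┃        
┃ ┗━━━━━━━━━━━━━━━━━━━━━━━━━━━━━━━━━━━━┛        
┃  Active:     [x]             ┃                
┃  Address:    [user@example.c]┃                
┃  Language:   ( ) English  ( )┃                
┃                              ┃                


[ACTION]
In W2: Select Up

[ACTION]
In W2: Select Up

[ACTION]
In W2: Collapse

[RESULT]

                                                
  ┏━━━━━━━━━━━━━━━━━━━━━━━━━━━━━━━━━━━━┓        
  ┃ FileBrowser                        ┃        
  ┠────────────────────────────────────┨        
┏━┃> [+] app/                          ┃        
┃ ┃                                    ┃        
┠─┃                                    ┃        
┃>┃                                    ┃        
┃ ┃                                    ┃        
┃ ┃                                    ┃        
┃ ┃                                    ┃        
┃ ┗━━━━━━━━━━━━━━━━━━━━━━━━━━━━━━━━━━━━┛        
┃  Active:     [x]             ┃                
┃  Address:    [user@example.c]┃                
┃  Language:   ( ) English  ( )┃                
┃                              ┃                


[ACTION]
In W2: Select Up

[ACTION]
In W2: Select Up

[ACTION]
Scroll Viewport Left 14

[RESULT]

                                                
                ┏━━━━━━━━━━━━━━━━━━━━━━━━━━━━━━━
                ┃ FileBrowser                   
                ┠───────────────────────────────
              ┏━┃> [+] app/                     
              ┃ ┃                               
      ┏━━━━━━━┠─┃                               
      ┃ FileEd┃>┃                               
      ┠───────┃ ┃                               
      ┃█024-01┃ ┃                               
      ┃2024-01┃ ┃                               
      ┃2024-01┃ ┗━━━━━━━━━━━━━━━━━━━━━━━━━━━━━━━
      ┃2024-01┃  Active:     [x]             ┃  
      ┃2024-01┃  Address:    [user@example.c]┃  
      ┃2024-01┃  Language:   ( ) English  ( )┃  
      ┃2024-01┃                              ┃  


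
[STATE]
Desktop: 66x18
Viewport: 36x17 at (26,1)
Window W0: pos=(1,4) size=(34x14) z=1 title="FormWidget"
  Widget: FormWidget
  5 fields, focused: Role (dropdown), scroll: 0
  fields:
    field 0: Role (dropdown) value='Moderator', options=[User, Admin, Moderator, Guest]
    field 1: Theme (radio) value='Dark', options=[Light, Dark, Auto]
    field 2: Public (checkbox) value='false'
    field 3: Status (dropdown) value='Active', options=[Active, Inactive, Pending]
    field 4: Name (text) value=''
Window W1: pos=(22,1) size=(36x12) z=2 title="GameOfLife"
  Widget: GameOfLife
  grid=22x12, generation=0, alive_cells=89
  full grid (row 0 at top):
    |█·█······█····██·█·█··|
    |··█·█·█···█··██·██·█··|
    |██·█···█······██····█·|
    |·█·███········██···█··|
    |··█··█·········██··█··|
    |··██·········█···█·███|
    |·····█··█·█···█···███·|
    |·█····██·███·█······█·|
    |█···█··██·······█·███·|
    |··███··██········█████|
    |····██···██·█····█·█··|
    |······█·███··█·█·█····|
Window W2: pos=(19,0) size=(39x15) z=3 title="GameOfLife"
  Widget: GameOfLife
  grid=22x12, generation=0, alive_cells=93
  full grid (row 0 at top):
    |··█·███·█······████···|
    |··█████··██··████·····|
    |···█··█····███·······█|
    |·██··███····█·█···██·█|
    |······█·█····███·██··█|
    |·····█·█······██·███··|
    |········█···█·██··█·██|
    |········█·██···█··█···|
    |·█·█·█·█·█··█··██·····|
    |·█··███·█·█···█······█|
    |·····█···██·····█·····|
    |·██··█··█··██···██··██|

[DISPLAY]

fLife                          ┃    
───────────────────────────────┨    
                               ┃    
█··██··████·····               ┃    
█····███·······█               ┃    
██····█·█···██·█               ┃    
█·█····███·██··█               ┃    
·█······██·███··               ┃    
··█···█·██··█·██               ┃    
··█·██···█··█···               ┃    
·█·█··█··██·····               ┃    
█·█·█···█······█               ┃    
···██·····█·····               ┃    
━━━━━━━━━━━━━━━━━━━━━━━━━━━━━━━┛    
        ┃                           
        ┃                           
━━━━━━━━┛                           


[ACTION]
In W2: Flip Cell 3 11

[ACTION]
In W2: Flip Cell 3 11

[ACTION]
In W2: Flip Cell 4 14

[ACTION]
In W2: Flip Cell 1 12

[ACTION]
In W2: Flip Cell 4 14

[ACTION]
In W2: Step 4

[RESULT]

fLife                          ┃    
───────────────────────────────┨    
                               ┃    
···█·········█··               ┃    
···██·······███·               ┃    
··███······██·██               ┃    
··█·········███·               ┃    
·············█··               ┃    
····███·········               ┃    
····██·██·······               ┃    
·······██·······               ┃    
·······█·██·····               ┃    
··█·····███·····               ┃    
━━━━━━━━━━━━━━━━━━━━━━━━━━━━━━━┛    
        ┃                           
        ┃                           
━━━━━━━━┛                           


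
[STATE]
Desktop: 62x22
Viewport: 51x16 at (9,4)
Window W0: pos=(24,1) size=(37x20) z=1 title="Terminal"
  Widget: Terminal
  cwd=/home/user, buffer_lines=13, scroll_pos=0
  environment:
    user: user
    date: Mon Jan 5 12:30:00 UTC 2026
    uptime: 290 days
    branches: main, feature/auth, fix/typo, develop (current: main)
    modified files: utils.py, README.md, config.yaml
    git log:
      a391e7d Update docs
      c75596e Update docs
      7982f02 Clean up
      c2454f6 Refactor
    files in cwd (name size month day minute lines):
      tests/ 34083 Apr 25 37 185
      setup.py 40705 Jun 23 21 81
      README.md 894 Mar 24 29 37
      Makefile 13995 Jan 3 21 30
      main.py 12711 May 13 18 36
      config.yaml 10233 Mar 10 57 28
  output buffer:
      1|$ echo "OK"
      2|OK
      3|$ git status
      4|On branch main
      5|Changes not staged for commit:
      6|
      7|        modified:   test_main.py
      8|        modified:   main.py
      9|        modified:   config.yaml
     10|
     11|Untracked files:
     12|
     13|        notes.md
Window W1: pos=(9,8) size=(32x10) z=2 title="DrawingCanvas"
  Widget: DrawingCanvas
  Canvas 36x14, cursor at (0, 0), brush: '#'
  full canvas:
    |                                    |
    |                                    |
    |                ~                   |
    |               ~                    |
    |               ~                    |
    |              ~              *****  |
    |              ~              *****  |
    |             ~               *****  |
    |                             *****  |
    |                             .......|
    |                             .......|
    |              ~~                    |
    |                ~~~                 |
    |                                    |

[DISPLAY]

               ┃$ echo "OK"                        
               ┃OK                                 
               ┃$ git status                       
               ┃On branch main                     
┏━━━━━━━━━━━━━━━━━━━━━━━━━━━━━━┓ed for commit:     
┃ DrawingCanvas                ┃                   
┠──────────────────────────────┨:   test_main.py   
┃+                             ┃:   main.py        
┃                              ┃:   config.yaml    
┃                ~             ┃                   
┃               ~              ┃                   
┃               ~              ┃                   
┃              ~              *┃                   
┗━━━━━━━━━━━━━━━━━━━━━━━━━━━━━━┛                   
               ┃                                   
               ┃                                   


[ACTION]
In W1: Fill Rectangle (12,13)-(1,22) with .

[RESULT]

               ┃$ echo "OK"                        
               ┃OK                                 
               ┃$ git status                       
               ┃On branch main                     
┏━━━━━━━━━━━━━━━━━━━━━━━━━━━━━━┓ed for commit:     
┃ DrawingCanvas                ┃                   
┠──────────────────────────────┨:   test_main.py   
┃+                             ┃:   main.py        
┃             ..........       ┃:   config.yaml    
┃             ..........       ┃                   
┃             ..........       ┃                   
┃             ..........       ┃                   
┃             ..........      *┃                   
┗━━━━━━━━━━━━━━━━━━━━━━━━━━━━━━┛                   
               ┃                                   
               ┃                                   


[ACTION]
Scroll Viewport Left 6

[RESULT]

                     ┃$ echo "OK"                  
                     ┃OK                           
                     ┃$ git status                 
                     ┃On branch main               
      ┏━━━━━━━━━━━━━━━━━━━━━━━━━━━━━━┓ed for commit
      ┃ DrawingCanvas                ┃             
      ┠──────────────────────────────┨:   test_main
      ┃+                             ┃:   main.py  
      ┃             ..........       ┃:   config.ya
      ┃             ..........       ┃             
      ┃             ..........       ┃             
      ┃             ..........       ┃             
      ┃             ..........      *┃             
      ┗━━━━━━━━━━━━━━━━━━━━━━━━━━━━━━┛             
                     ┃                             
                     ┃                             


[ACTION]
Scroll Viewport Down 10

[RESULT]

                     ┃$ git status                 
                     ┃On branch main               
      ┏━━━━━━━━━━━━━━━━━━━━━━━━━━━━━━┓ed for commit
      ┃ DrawingCanvas                ┃             
      ┠──────────────────────────────┨:   test_main
      ┃+                             ┃:   main.py  
      ┃             ..........       ┃:   config.ya
      ┃             ..........       ┃             
      ┃             ..........       ┃             
      ┃             ..........       ┃             
      ┃             ..........      *┃             
      ┗━━━━━━━━━━━━━━━━━━━━━━━━━━━━━━┛             
                     ┃                             
                     ┃                             
                     ┗━━━━━━━━━━━━━━━━━━━━━━━━━━━━━
                                                   


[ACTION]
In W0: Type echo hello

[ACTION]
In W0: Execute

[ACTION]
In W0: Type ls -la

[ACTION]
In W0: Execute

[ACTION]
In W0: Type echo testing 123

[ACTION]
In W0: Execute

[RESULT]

                     ┃                             
                     ┃        notes.md             
      ┏━━━━━━━━━━━━━━━━━━━━━━━━━━━━━━┓             
      ┃ DrawingCanvas                ┃             
      ┠──────────────────────────────┨             
      ┃+                             ┃er group    3
      ┃             ..........       ┃er group    4
      ┃             ..........       ┃er group     
      ┃             ..........       ┃er group    1
      ┃             ..........       ┃er group    1
      ┃             ..........      *┃er group    1
      ┗━━━━━━━━━━━━━━━━━━━━━━━━━━━━━━┛23           
                     ┃testing 123                  
                     ┃$ █                          
                     ┗━━━━━━━━━━━━━━━━━━━━━━━━━━━━━
                                                   


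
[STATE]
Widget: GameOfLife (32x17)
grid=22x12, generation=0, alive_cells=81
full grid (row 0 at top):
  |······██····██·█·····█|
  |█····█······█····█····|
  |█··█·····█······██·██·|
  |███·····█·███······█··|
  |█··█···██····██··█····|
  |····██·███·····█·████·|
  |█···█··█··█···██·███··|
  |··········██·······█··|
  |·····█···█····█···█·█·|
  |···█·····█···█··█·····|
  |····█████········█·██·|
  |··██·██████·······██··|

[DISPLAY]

Gen: 0                          
······██····██·█·····█          
█····█······█····█····          
█··█·····█······██·██·          
███·····█·███······█··          
█··█···██····██··█····          
····██·███·····█·████·          
█···█··█··█···██·███··          
··········██·······█··          
·····█···█····█···█·█·          
···█·····█···█··█·····          
····█████········█·██·          
··██·██████·······██··          
                                
                                
                                
                                


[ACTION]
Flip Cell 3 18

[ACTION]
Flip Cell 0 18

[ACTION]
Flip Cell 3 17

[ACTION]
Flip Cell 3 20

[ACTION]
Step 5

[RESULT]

Gen: 5                          
····················█·          
········██·········█·█          
·········█·········█·█          
····················█·          
···········██·········          
·····█··█████·········          
····█···█····█·····█··          
·····█····███······██·          
······████··········█·          
·······██·············          
··················███·          
··················███·          
                                
                                
                                
                                


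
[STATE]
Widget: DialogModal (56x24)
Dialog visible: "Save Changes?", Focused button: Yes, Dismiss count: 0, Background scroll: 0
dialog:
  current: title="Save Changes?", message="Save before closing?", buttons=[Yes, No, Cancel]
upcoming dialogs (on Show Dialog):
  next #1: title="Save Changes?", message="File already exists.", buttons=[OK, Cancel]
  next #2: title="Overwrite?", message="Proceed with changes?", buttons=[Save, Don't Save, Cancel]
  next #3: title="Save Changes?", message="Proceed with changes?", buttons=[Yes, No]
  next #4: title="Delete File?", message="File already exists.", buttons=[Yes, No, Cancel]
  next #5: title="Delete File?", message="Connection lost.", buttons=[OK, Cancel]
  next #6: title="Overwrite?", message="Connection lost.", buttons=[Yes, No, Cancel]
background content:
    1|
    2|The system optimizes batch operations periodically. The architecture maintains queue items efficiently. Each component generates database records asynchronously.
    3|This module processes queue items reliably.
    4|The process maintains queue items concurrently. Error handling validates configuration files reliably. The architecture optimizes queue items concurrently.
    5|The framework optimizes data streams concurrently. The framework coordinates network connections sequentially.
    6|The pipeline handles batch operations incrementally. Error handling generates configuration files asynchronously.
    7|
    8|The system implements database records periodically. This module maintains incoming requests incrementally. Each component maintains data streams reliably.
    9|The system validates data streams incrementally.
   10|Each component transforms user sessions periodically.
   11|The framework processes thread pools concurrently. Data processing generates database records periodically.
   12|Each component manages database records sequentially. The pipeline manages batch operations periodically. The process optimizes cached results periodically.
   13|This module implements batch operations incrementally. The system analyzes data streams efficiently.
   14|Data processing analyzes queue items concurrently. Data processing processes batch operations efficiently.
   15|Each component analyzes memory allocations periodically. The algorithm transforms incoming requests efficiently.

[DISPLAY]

                                                        
The system optimizes batch operations periodically. The 
This module processes queue items reliably.             
The process maintains queue items concurrently. Error ha
The framework optimizes data streams concurrently. The f
The pipeline handles batch operations incrementally. Err
                                                        
The system implements database records periodically. Thi
The system validates data streams incrementally.        
Each component t┌──────────────────────┐periodically.   
The framework pr│    Save Changes?     │currently. Data 
Each component m│ Save before closing? │sequentially. Th
This module impl│ [Yes]  No   Cancel   │incrementally. T
Data processing └──────────────────────┘currently. Data 
Each component analyzes memory allocations periodically.
                                                        
                                                        
                                                        
                                                        
                                                        
                                                        
                                                        
                                                        
                                                        


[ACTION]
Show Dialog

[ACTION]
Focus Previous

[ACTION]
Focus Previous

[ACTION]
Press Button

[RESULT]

                                                        
The system optimizes batch operations periodically. The 
This module processes queue items reliably.             
The process maintains queue items concurrently. Error ha
The framework optimizes data streams concurrently. The f
The pipeline handles batch operations incrementally. Err
                                                        
The system implements database records periodically. Thi
The system validates data streams incrementally.        
Each component transforms user sessions periodically.   
The framework processes thread pools concurrently. Data 
Each component manages database records sequentially. Th
This module implements batch operations incrementally. T
Data processing analyzes queue items concurrently. Data 
Each component analyzes memory allocations periodically.
                                                        
                                                        
                                                        
                                                        
                                                        
                                                        
                                                        
                                                        
                                                        


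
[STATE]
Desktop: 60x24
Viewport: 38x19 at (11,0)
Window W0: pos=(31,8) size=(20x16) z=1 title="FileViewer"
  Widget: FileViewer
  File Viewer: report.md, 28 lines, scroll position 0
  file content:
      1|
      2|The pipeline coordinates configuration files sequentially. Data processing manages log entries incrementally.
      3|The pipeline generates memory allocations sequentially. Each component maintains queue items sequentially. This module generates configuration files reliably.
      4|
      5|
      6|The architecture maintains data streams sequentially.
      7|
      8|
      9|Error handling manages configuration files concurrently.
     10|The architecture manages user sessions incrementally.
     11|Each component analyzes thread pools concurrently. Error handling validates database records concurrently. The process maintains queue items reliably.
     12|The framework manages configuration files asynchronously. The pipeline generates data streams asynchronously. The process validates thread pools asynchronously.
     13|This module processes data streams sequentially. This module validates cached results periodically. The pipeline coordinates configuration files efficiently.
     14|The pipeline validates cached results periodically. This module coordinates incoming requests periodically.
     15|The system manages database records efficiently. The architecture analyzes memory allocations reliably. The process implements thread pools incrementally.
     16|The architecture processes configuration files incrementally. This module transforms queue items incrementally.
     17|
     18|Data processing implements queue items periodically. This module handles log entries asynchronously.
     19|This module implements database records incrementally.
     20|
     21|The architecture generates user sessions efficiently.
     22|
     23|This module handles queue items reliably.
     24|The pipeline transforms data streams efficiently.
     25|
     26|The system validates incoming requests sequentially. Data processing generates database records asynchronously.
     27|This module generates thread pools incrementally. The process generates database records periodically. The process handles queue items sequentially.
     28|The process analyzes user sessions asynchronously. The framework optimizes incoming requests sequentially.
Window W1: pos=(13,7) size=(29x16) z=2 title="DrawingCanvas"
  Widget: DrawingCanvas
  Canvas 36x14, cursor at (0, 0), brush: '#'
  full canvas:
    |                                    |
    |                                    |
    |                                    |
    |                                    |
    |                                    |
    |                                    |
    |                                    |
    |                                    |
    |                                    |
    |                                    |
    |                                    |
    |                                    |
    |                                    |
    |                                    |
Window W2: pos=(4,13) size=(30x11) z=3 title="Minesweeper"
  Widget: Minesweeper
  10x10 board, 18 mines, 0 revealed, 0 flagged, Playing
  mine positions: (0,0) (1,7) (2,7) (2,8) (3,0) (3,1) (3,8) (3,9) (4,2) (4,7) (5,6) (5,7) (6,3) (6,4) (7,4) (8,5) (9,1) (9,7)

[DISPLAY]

                                      
                                      
                                      
                                      
                                      
                                      
                                      
  ┏━━━━━━━━━━━━━━━━━━━━━━━━━━━┓       
  ┃ DrawingCanvas             ┃━━━━━━━
  ┠───────────────────────────┨r      
  ┃+                          ┃───────
  ┃                           ┃       
  ┃                           ┃ne coor
━━━━━━━━━━━━━━━━━━━━━━┓       ┃ne gene
weeper                ┃       ┃       
──────────────────────┨       ┃       
■■■■                  ┃       ┃ecture 
■■■■                  ┃       ┃       
■■■■                  ┃       ┃       


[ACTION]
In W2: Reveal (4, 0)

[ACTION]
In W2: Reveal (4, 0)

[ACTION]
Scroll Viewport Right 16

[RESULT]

                                      
                                      
                                      
                                      
                                      
                                      
                                      
━━━━━━━━━━━━━━━━━━━┓                  
Canvas             ┃━━━━━━━━┓         
───────────────────┨r       ┃         
                   ┃────────┨         
                   ┃       ▲┃         
                   ┃ne coor█┃         
━━━━━━━━━━━┓       ┃ne gene░┃         
           ┃       ┃       ░┃         
───────────┨       ┃       ░┃         
           ┃       ┃ecture ░┃         
           ┃       ┃       ░┃         
           ┃       ┃       ░┃         


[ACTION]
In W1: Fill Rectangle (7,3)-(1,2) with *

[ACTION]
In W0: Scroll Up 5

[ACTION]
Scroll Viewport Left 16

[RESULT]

                                      
                                      
                                      
                                      
                                      
                                      
                                      
       ┏━━━━━━━━━━━━━━━━━━━━━━━━━━━┓  
       ┃ DrawingCanvas             ┃━━
       ┠───────────────────────────┨r 
       ┃+                          ┃──
       ┃  **                       ┃  
       ┃  **                       ┃ne
━━━━━━━━━━━━━━━━━━━━━━━━━━━┓       ┃ne
Minesweeper                ┃       ┃  
───────────────────────────┨       ┃  
■■■■■■■■■                  ┃       ┃ec
■■■■■■■■■                  ┃       ┃  
■■■■■■■■■                  ┃       ┃  


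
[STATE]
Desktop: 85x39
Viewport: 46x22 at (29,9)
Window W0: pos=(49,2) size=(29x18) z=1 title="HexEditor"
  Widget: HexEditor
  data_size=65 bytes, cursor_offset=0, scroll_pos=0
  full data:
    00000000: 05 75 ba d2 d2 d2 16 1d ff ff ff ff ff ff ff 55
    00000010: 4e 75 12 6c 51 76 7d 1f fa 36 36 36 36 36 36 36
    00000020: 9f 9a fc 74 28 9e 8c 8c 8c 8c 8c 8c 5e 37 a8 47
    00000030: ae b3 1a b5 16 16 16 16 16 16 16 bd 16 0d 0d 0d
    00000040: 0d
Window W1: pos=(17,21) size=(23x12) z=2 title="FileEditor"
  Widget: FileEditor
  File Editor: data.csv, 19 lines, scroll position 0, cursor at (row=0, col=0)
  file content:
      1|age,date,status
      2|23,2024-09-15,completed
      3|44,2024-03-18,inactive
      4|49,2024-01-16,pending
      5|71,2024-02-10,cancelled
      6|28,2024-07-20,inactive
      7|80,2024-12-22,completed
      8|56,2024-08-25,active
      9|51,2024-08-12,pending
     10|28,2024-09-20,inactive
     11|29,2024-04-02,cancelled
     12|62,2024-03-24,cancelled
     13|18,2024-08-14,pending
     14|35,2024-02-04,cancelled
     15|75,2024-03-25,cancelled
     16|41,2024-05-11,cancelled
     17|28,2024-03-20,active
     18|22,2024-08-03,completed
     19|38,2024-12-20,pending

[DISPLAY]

                    ┃00000040  0d             
                    ┃                         
                    ┃                         
                    ┃                         
                    ┃                         
                    ┃                         
                    ┃                         
                    ┃                         
                    ┃                         
                    ┃                         
                    ┗━━━━━━━━━━━━━━━━━━━━━━━━━
                                              
━━━━━━━━━━┓                                   
          ┃                                   
──────────┨                                   
atus     ▲┃                                   
15,comple█┃                                   
18,inacti░┃                                   
16,pendin░┃                                   
10,cancel░┃                                   
20,inacti░┃                                   
22,comple░┃                                   


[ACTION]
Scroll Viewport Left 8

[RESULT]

                            ┃00000040  0d     
                            ┃                 
                            ┃                 
                            ┃                 
                            ┃                 
                            ┃                 
                            ┃                 
                            ┃                 
                            ┃                 
                            ┃                 
                            ┗━━━━━━━━━━━━━━━━━
                                              
━━━━━━━━━━━━━━━━━━┓                           
leEditor          ┃                           
──────────────────┨                           
,date,status     ▲┃                           
2024-09-15,comple█┃                           
2024-03-18,inacti░┃                           
2024-01-16,pendin░┃                           
2024-02-10,cancel░┃                           
2024-07-20,inacti░┃                           
2024-12-22,comple░┃                           


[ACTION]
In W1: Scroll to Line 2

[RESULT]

                            ┃00000040  0d     
                            ┃                 
                            ┃                 
                            ┃                 
                            ┃                 
                            ┃                 
                            ┃                 
                            ┃                 
                            ┃                 
                            ┃                 
                            ┗━━━━━━━━━━━━━━━━━
                                              
━━━━━━━━━━━━━━━━━━┓                           
leEditor          ┃                           
──────────────────┨                           
2024-09-15,comple▲┃                           
2024-03-18,inacti█┃                           
2024-01-16,pendin░┃                           
2024-02-10,cancel░┃                           
2024-07-20,inacti░┃                           
2024-12-22,comple░┃                           
2024-08-25,active░┃                           


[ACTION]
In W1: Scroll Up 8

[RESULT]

                            ┃00000040  0d     
                            ┃                 
                            ┃                 
                            ┃                 
                            ┃                 
                            ┃                 
                            ┃                 
                            ┃                 
                            ┃                 
                            ┃                 
                            ┗━━━━━━━━━━━━━━━━━
                                              
━━━━━━━━━━━━━━━━━━┓                           
leEditor          ┃                           
──────────────────┨                           
,date,status     ▲┃                           
2024-09-15,comple█┃                           
2024-03-18,inacti░┃                           
2024-01-16,pendin░┃                           
2024-02-10,cancel░┃                           
2024-07-20,inacti░┃                           
2024-12-22,comple░┃                           


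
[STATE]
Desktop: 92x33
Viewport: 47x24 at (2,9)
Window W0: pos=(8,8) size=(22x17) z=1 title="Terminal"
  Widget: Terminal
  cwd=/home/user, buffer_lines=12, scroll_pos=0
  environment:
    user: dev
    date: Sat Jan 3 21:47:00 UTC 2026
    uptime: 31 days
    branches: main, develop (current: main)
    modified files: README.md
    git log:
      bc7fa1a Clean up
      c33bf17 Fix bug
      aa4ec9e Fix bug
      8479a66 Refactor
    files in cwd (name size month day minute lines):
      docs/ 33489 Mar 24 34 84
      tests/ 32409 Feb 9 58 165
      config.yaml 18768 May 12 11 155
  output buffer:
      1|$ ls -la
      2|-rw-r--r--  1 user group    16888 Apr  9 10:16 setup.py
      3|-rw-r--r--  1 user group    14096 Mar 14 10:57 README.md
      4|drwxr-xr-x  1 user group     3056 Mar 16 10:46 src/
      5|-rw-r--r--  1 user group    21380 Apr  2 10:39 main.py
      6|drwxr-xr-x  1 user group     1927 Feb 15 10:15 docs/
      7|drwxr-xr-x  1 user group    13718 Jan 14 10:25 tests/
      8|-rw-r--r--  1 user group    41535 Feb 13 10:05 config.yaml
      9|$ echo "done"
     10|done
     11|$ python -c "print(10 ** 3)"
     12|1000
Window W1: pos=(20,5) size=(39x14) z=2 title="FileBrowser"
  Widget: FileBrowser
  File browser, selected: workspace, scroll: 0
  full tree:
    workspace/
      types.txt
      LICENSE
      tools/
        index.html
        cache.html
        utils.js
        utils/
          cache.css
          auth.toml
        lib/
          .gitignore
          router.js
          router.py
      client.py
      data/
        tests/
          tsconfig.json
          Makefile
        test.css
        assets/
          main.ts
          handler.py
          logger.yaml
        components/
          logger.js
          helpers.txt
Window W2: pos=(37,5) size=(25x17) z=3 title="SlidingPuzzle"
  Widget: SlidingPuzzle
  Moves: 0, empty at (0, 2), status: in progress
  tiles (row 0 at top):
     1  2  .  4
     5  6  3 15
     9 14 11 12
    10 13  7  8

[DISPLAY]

      ┃ Terminal  ┃    types.txt   ┃│  1 │  2 │
      ┠───────────┃    LICENSE     ┃├────┼────┼
      ┃$ ls -la   ┃    [+] tools/  ┃│  5 │  6 │
      ┃-rw-r--r-- ┃    client.py   ┃├────┼────┼
      ┃-rw-r--r-- ┃    [+] data/   ┃│  9 │ 14 │
      ┃drwxr-xr-x ┃                ┃├────┼────┼
      ┃-rw-r--r-- ┃                ┃│ 10 │ 13 │
      ┃drwxr-xr-x ┃                ┃└────┴────┴
      ┃drwxr-xr-x ┃                ┃Moves: 0   
      ┃-rw-r--r-- ┗━━━━━━━━━━━━━━━━┃           
      ┃$ echo "done"       ┃       ┃           
      ┃done                ┃       ┃           
      ┃$ python -c "print(1┃       ┗━━━━━━━━━━━
      ┃1000                ┃                   
      ┃$ █                 ┃                   
      ┗━━━━━━━━━━━━━━━━━━━━┛                   
                                               
                                               
                                               
                                               
                                               
                                               
                                               
                                               


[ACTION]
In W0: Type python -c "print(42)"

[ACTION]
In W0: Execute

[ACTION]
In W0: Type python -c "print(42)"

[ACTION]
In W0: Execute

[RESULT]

      ┃ Terminal  ┃    types.txt   ┃│  1 │  2 │
      ┠───────────┃    LICENSE     ┃├────┼────┼
      ┃-rw-r--r-- ┃    [+] tools/  ┃│  5 │  6 │
      ┃drwxr-xr-x ┃    client.py   ┃├────┼────┼
      ┃drwxr-xr-x ┃    [+] data/   ┃│  9 │ 14 │
      ┃-rw-r--r-- ┃                ┃├────┼────┼
      ┃$ echo "don┃                ┃│ 10 │ 13 │
      ┃done       ┃                ┃└────┴────┴
      ┃$ python -c┃                ┃Moves: 0   
      ┃1000       ┗━━━━━━━━━━━━━━━━┃           
      ┃$ python -c "print(4┃       ┃           
      ┃42                  ┃       ┃           
      ┃$ python -c "print(4┃       ┗━━━━━━━━━━━
      ┃42                  ┃                   
      ┃$ █                 ┃                   
      ┗━━━━━━━━━━━━━━━━━━━━┛                   
                                               
                                               
                                               
                                               
                                               
                                               
                                               
                                               
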